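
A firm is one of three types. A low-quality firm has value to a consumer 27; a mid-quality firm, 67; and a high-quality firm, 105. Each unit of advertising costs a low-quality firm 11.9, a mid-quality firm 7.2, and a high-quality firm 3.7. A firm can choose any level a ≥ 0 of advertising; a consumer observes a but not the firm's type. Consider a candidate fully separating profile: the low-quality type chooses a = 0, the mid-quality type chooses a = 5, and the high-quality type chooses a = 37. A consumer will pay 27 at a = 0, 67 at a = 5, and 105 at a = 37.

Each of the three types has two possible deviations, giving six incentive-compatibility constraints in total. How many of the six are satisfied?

Mid-quality (own payoff 67 − 7.2×5 = 31): to a=0 gives 27 → no gain ✓; to a=37 gives 105 − 7.2×37 = -161.4 → no gain ✓.
Low-quality (own payoff 27): to a=5 gives 67 − 11.9×5 = 7.5 → no gain ✓; to a=37 gives 105 − 11.9×37 = -335.3 → no gain ✓.
High-quality (own payoff 105 − 3.7×37 = -31.9): to a=0 gives 27 → profitable ✗; to a=5 gives 67 − 3.7×5 = 48.5 → profitable ✗.
4 of the 6 constraints hold; not an equilibrium.

4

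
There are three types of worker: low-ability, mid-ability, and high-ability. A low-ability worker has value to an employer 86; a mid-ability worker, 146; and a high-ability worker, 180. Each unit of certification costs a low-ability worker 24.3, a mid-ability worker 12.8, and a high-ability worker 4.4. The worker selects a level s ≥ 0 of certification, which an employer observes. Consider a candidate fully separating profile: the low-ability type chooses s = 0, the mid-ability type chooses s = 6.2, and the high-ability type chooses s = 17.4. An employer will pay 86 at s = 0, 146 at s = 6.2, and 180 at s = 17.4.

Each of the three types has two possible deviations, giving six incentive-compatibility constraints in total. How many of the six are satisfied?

4

High-ability (own payoff 180 − 4.4×17.4 = 103.44): to s=0 gives 86 → no gain ✓; to s=6.2 gives 146 − 4.4×6.2 = 118.72 → profitable ✗.
Low-ability (own payoff 86): to s=6.2 gives 146 − 24.3×6.2 = -4.66 → no gain ✓; to s=17.4 gives 180 − 24.3×17.4 = -242.82 → no gain ✓.
Mid-ability (own payoff 146 − 12.8×6.2 = 66.64): to s=0 gives 86 → profitable ✗; to s=17.4 gives 180 − 12.8×17.4 = -42.72 → no gain ✓.
4 of the 6 constraints hold; not an equilibrium.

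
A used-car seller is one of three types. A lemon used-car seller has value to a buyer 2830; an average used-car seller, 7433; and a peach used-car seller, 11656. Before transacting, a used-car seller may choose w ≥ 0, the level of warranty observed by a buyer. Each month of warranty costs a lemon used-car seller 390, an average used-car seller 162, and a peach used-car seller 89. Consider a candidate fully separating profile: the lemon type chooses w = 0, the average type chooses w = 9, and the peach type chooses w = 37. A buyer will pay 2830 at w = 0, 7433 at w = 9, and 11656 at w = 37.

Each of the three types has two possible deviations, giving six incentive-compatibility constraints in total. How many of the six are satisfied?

5

Average (own payoff 7433 − 162×9 = 5975): to w=0 gives 2830 → no gain ✓; to w=37 gives 11656 − 162×37 = 5662 → no gain ✓.
Lemon (own payoff 2830): to w=9 gives 7433 − 390×9 = 3923 → profitable ✗; to w=37 gives 11656 − 390×37 = -2774 → no gain ✓.
Peach (own payoff 11656 − 89×37 = 8363): to w=0 gives 2830 → no gain ✓; to w=9 gives 7433 − 89×9 = 6632 → no gain ✓.
5 of the 6 constraints hold; not an equilibrium.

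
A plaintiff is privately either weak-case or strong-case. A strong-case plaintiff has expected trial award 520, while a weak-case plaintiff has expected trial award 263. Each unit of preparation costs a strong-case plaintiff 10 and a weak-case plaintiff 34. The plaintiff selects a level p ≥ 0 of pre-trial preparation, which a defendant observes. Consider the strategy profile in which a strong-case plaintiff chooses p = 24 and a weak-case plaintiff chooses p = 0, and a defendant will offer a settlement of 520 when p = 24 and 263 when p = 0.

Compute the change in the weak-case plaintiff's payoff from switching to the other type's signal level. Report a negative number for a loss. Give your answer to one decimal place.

-559.0

Playing p = 0 the weak-case plaintiff receives 263.
Deviating to p = 24 brings payment 520 at cost 34 × 24 = 816, netting -296.
Gain from deviating: -296 − 263 = -559.0.
The gain is negative, so the weak-case type's incentive-compatibility constraint is satisfied.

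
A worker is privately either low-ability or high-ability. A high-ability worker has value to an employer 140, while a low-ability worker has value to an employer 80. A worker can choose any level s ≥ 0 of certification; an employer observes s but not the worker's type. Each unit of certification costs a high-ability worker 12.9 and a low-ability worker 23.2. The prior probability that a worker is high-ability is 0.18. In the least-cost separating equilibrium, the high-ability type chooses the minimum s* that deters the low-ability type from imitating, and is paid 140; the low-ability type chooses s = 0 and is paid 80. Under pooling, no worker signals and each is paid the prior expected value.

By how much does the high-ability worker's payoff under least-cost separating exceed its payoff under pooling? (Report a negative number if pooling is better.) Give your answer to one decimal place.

Least-cost separating signal: s* solves 80 = 140 − 23.2·s*, so s* = (140 − 80)/23.2 ≈ 2.5862.
High-ability type's separating payoff: 140 − 12.9 × s* = 140 − 12.9 × (140 − 80)/23.2 = 140 − 774/23.2 ≈ 106.638.
Pooling payoff: 0.18 × 140 + 0.82 × 80 = 90.8.
Difference: 106.638 − 90.8 = 15.838, i.e. 15.8 to one decimal place.
The high-ability type prefers to separate.

15.8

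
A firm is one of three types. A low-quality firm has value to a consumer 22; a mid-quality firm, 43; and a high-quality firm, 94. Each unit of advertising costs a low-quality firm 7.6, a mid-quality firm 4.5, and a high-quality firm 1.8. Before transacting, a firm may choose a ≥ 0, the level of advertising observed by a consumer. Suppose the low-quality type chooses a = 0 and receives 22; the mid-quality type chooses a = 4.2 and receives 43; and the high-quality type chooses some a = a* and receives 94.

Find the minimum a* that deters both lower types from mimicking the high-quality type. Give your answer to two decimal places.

Mid-quality type (on-path payoff 43 − 4.5×4.2 = 24.1) won't mimic when 24.1 ≥ 94 − 4.5·a*, i.e. a* ≥ 15.53.
Low-quality type (on-path payoff 22) won't mimic when 22 ≥ 94 − 7.6·a*, i.e. a* ≥ 9.47.
Both must hold, so a* = max(9.47, 15.53) = 15.53. The mid-quality type's constraint binds.

15.53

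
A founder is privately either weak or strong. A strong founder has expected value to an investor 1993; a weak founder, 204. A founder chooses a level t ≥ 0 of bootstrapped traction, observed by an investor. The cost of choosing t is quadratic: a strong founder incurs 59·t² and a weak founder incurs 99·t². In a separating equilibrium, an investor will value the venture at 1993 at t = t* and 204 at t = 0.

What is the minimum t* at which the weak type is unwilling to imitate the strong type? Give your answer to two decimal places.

The weak type at t = 0 receives 204; imitating at t* yields 1993 − 99·t*².
Indifference: 204 = 1993 − 99·t*², so t*² = (1993 − 204) / 99 ≈ 18.0707.
t* = √18.0707 ≈ 4.25.

4.25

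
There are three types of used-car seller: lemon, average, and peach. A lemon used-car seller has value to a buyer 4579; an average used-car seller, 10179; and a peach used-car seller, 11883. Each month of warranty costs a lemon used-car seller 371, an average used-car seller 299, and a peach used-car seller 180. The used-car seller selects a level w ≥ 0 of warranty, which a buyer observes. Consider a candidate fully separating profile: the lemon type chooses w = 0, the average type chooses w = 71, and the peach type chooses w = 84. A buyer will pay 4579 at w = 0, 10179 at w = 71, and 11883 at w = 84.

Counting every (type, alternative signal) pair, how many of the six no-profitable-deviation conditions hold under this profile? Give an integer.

Peach (own payoff 11883 − 180×84 = -3237): to w=0 gives 4579 → profitable ✗; to w=71 gives 10179 − 180×71 = -2601 → profitable ✗.
Lemon (own payoff 4579): to w=71 gives 10179 − 371×71 = -16162 → no gain ✓; to w=84 gives 11883 − 371×84 = -19281 → no gain ✓.
Average (own payoff 10179 − 299×71 = -11050): to w=0 gives 4579 → profitable ✗; to w=84 gives 11883 − 299×84 = -13233 → no gain ✓.
3 of the 6 constraints hold; not an equilibrium.

3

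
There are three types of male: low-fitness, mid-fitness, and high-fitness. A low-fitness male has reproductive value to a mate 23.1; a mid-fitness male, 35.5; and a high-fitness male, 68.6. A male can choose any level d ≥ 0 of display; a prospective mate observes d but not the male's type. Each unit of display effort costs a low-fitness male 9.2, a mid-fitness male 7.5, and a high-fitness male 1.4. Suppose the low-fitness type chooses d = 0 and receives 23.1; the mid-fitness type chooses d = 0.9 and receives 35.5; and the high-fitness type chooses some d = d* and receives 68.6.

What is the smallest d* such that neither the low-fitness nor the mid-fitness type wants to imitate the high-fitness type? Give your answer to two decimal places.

Low-fitness type (on-path payoff 23.1) won't mimic when 23.1 ≥ 68.6 − 9.2·d*, i.e. d* ≥ 4.95.
Mid-fitness type (on-path payoff 35.5 − 7.5×0.9 = 28.75) won't mimic when 28.75 ≥ 68.6 − 7.5·d*, i.e. d* ≥ 5.31.
Both must hold, so d* = max(4.95, 5.31) = 5.31. The mid-fitness type's constraint binds.

5.31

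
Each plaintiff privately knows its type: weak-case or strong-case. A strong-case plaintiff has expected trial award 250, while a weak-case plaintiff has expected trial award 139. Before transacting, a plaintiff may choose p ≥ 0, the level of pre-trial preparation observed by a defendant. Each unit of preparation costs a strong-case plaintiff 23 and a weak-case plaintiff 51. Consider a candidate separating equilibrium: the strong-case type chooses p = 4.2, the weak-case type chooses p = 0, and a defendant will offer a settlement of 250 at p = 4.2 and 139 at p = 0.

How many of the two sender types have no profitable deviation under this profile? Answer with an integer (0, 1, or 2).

2

Strong-case type: signal → 250 − 23 × 4.2 = 153.4; deviate to 0 → 139. IC holds (153.4 ≥ 139).
Weak-case type: stay at 0 → 139; mimic → 250 − 51 × 4.2 = 35.8. IC holds (139 ≥ 35.8).
2 of 2 constraints hold, so this is a separating equilibrium.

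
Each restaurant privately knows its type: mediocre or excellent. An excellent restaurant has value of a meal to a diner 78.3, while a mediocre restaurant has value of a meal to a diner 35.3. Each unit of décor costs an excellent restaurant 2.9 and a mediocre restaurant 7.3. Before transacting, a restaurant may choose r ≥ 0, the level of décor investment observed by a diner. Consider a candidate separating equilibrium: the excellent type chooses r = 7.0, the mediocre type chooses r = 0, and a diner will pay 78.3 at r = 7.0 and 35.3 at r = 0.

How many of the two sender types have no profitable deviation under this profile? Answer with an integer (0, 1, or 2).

Excellent type: signal → 78.3 − 2.9 × 7.0 = 58; deviate to 0 → 35.3. IC holds (58 ≥ 35.3).
Mediocre type: stay at 0 → 35.3; mimic → 78.3 − 7.3 × 7.0 = 27.2. IC holds (35.3 ≥ 27.2).
2 of 2 constraints hold, so this is a separating equilibrium.

2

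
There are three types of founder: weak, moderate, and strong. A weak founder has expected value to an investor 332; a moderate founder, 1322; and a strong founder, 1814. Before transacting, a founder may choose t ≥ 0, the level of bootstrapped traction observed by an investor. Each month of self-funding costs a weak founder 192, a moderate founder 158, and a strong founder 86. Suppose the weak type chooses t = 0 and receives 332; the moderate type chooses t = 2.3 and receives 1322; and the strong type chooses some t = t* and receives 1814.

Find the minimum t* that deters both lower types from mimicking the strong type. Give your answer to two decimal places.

Moderate type (on-path payoff 1322 − 158×2.3 = 958.6) won't mimic when 958.6 ≥ 1814 − 158·t*, i.e. t* ≥ 5.41.
Weak type (on-path payoff 332) won't mimic when 332 ≥ 1814 − 192·t*, i.e. t* ≥ 7.72.
Both must hold, so t* = max(7.72, 5.41) = 7.72. The weak type's constraint binds.

7.72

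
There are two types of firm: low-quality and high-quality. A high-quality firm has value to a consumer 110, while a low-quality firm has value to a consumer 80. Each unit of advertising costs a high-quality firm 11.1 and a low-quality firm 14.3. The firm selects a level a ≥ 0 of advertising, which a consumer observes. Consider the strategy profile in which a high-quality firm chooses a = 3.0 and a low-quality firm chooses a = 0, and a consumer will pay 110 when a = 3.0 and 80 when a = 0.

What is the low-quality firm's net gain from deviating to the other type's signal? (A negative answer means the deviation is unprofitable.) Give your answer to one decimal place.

Playing a = 0 the low-quality firm receives 80.
Deviating to a = 3.0 brings payment 110 at cost 14.3 × 3.0 = 42.9, netting 67.1.
Gain from deviating: 67.1 − 80 = -12.9.
The gain is negative, so the low-quality type's incentive-compatibility constraint is satisfied.

-12.9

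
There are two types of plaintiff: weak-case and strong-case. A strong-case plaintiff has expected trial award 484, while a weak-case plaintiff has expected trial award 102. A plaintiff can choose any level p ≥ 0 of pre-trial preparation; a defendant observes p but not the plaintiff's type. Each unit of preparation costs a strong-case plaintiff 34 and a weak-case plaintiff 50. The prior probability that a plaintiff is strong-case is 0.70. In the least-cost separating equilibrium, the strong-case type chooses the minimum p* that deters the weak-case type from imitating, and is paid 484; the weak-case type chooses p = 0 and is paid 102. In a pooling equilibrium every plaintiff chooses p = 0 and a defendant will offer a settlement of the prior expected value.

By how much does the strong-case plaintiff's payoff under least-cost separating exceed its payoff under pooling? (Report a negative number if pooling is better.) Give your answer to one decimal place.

-145.2

Least-cost separating signal: p* solves 102 = 484 − 50·p*, so p* = (484 − 102)/50 = 7.64.
Strong-case type's separating payoff: 484 − 34 × p* = 484 − 34 × (484 − 102)/50 = 484 − 12988/50 = 224.24.
Pooling payoff: 0.70 × 484 + 0.30 × 102 = 369.4.
Difference: 224.24 − 369.4 = -145.16, i.e. -145.2 to one decimal place.
The strong-case type would prefer the pooling outcome.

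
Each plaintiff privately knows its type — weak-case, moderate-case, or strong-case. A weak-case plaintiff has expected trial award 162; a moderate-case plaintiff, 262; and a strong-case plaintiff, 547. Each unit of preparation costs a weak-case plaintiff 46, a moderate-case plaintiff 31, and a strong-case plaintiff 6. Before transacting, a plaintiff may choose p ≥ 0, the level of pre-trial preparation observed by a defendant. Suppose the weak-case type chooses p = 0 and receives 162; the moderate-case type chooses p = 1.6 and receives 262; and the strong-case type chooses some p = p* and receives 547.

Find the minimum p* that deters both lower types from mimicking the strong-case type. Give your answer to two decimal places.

10.79

Weak-case type (on-path payoff 162) won't mimic when 162 ≥ 547 − 46·p*, i.e. p* ≥ 8.37.
Moderate-case type (on-path payoff 262 − 31×1.6 = 212.4) won't mimic when 212.4 ≥ 547 − 31·p*, i.e. p* ≥ 10.79.
Both must hold, so p* = max(8.37, 10.79) = 10.79. The moderate-case type's constraint binds.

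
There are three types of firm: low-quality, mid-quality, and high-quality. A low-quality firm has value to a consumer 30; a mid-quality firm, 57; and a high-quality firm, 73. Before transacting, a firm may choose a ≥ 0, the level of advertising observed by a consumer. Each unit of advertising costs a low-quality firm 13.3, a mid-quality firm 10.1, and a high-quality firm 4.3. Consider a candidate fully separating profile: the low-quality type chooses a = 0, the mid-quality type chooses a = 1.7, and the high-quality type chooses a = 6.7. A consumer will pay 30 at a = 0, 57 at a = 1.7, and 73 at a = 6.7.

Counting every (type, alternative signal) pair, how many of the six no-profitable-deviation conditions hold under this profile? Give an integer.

4

Mid-quality (own payoff 57 − 10.1×1.7 = 39.83): to a=0 gives 30 → no gain ✓; to a=6.7 gives 73 − 10.1×6.7 = 5.33 → no gain ✓.
Low-quality (own payoff 30): to a=1.7 gives 57 − 13.3×1.7 = 34.39 → profitable ✗; to a=6.7 gives 73 − 13.3×6.7 = -16.11 → no gain ✓.
High-quality (own payoff 73 − 4.3×6.7 = 44.19): to a=0 gives 30 → no gain ✓; to a=1.7 gives 57 − 4.3×1.7 = 49.69 → profitable ✗.
4 of the 6 constraints hold; not an equilibrium.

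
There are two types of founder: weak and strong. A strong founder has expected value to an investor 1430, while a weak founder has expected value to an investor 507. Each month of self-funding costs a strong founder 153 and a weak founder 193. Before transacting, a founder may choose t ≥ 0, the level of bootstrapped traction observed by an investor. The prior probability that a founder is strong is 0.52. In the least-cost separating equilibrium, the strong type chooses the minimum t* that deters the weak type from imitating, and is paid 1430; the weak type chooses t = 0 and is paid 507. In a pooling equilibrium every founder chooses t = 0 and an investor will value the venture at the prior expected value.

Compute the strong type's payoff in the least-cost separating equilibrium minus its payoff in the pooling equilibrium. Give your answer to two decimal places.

Least-cost separating signal: t* solves 507 = 1430 − 193·t*, so t* = (1430 − 507)/193 ≈ 4.7824.
Strong type's separating payoff: 1430 − 153 × t* = 1430 − 153 × (1430 − 507)/193 = 1430 − 141219/193 ≈ 698.2953.
Pooling payoff: 0.52 × 1430 + 0.48 × 507 = 986.96.
Difference: 698.2953 − 986.96 = -288.6647, i.e. -288.66 to two decimal places.
The strong type would prefer the pooling outcome.

-288.66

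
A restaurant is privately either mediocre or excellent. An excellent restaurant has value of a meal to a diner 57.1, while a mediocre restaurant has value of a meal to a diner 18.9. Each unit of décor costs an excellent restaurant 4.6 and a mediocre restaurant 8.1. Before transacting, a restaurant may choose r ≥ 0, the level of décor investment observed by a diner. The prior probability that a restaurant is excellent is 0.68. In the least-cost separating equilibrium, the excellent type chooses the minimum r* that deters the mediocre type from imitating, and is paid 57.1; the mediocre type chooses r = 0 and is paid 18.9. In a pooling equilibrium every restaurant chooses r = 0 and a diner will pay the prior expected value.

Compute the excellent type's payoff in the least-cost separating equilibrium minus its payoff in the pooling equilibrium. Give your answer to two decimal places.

-9.47

Least-cost separating signal: r* solves 18.9 = 57.1 − 8.1·r*, so r* = (57.1 − 18.9)/8.1 ≈ 4.7160.
Excellent type's separating payoff: 57.1 − 4.6 × r* = 57.1 − 4.6 × (57.1 − 18.9)/8.1 = 57.1 − 175.72/8.1 ≈ 35.4062.
Pooling payoff: 0.68 × 57.1 + 0.32 × 18.9 = 44.876.
Difference: 35.4062 − 44.876 = -9.4698, i.e. -9.47 to two decimal places.
The excellent type would prefer the pooling outcome.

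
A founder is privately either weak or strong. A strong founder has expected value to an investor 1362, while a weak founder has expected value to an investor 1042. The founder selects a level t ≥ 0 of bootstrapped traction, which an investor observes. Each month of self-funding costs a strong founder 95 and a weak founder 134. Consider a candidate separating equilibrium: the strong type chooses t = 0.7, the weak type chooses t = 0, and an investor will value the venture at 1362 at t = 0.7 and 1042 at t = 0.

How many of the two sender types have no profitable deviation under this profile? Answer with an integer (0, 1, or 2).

Strong type: signal → 1362 − 95 × 0.7 = 1295.5; deviate to 0 → 1042. IC holds (1295.5 ≥ 1042).
Weak type: stay at 0 → 1042; mimic → 1362 − 134 × 0.7 = 1268.2. IC fails (1042 < 1268.2).
1 of 2 constraints hold, so this profile is not an equilibrium.

1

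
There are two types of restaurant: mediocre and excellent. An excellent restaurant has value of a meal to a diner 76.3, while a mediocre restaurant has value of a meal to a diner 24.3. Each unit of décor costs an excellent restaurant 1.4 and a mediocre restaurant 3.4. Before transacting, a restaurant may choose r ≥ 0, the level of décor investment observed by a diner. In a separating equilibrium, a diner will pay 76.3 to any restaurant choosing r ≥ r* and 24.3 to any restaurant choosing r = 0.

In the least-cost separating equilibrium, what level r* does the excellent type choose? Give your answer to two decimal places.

A mediocre restaurant choosing r = 0 receives 24.3.
Imitating at r* instead would pay 76.3 at cost 3.4·r*, netting 76.3 − 3.4·r*.
Indifference: 24.3 = 76.3 − 3.4·r*, so r* = (76.3 − 24.3) / 3.4 ≈ 15.29.
This is the mediocre type's binding incentive-compatibility constraint; any r ≥ 15.29 sustains separation on that side.

15.29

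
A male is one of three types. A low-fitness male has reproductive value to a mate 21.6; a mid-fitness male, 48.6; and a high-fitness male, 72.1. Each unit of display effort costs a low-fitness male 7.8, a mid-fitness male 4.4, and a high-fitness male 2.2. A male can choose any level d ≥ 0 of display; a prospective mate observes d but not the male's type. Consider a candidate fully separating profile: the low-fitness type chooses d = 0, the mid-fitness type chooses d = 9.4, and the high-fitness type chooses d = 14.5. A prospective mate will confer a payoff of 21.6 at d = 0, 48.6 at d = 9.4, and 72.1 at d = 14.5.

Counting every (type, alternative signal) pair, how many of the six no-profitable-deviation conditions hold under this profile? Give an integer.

High-fitness (own payoff 72.1 − 2.2×14.5 = 40.2): to d=0 gives 21.6 → no gain ✓; to d=9.4 gives 48.6 − 2.2×9.4 = 27.92 → no gain ✓.
Mid-fitness (own payoff 48.6 − 4.4×9.4 = 7.24): to d=0 gives 21.6 → profitable ✗; to d=14.5 gives 72.1 − 4.4×14.5 = 8.3 → profitable ✗.
Low-fitness (own payoff 21.6): to d=9.4 gives 48.6 − 7.8×9.4 = -24.72 → no gain ✓; to d=14.5 gives 72.1 − 7.8×14.5 = -41 → no gain ✓.
4 of the 6 constraints hold; not an equilibrium.

4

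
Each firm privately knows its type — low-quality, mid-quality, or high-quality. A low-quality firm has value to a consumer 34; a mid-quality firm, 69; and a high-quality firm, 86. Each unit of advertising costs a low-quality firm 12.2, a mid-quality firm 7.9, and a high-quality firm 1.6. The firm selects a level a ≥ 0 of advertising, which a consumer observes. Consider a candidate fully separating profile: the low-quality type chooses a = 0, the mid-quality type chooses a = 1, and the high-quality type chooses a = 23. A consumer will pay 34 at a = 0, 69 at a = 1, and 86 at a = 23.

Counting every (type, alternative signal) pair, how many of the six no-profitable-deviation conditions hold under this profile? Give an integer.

Mid-quality (own payoff 69 − 7.9×1 = 61.1): to a=0 gives 34 → no gain ✓; to a=23 gives 86 − 7.9×23 = -95.7 → no gain ✓.
High-quality (own payoff 86 − 1.6×23 = 49.2): to a=0 gives 34 → no gain ✓; to a=1 gives 69 − 1.6×1 = 67.4 → profitable ✗.
Low-quality (own payoff 34): to a=1 gives 69 − 12.2×1 = 56.8 → profitable ✗; to a=23 gives 86 − 12.2×23 = -194.6 → no gain ✓.
4 of the 6 constraints hold; not an equilibrium.

4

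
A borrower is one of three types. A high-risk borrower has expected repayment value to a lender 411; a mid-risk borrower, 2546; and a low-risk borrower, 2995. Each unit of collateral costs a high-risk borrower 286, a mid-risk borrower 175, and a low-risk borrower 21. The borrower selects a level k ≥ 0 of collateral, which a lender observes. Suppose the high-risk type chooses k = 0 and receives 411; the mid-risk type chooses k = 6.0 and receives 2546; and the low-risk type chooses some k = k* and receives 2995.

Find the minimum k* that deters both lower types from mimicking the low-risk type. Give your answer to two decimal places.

Mid-risk type (on-path payoff 2546 − 175×6.0 = 1496) won't mimic when 1496 ≥ 2995 − 175·k*, i.e. k* ≥ 8.57.
High-risk type (on-path payoff 411) won't mimic when 411 ≥ 2995 − 286·k*, i.e. k* ≥ 9.03.
Both must hold, so k* = max(9.03, 8.57) = 9.03. The high-risk type's constraint binds.

9.03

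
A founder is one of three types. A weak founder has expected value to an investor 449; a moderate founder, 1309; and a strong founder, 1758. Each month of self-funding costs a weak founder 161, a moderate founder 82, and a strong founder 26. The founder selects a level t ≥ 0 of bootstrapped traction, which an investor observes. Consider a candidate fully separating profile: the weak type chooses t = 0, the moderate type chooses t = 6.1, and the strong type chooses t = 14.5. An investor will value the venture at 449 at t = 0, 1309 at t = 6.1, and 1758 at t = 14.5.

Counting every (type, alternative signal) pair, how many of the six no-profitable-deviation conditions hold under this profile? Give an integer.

6

Strong (own payoff 1758 − 26×14.5 = 1381): to t=0 gives 449 → no gain ✓; to t=6.1 gives 1309 − 26×6.1 = 1150.4 → no gain ✓.
Weak (own payoff 449): to t=6.1 gives 1309 − 161×6.1 = 326.9 → no gain ✓; to t=14.5 gives 1758 − 161×14.5 = -576.5 → no gain ✓.
Moderate (own payoff 1309 − 82×6.1 = 808.8): to t=0 gives 449 → no gain ✓; to t=14.5 gives 1758 − 82×14.5 = 569 → no gain ✓.
6 of the 6 constraints hold; this profile is a separating equilibrium.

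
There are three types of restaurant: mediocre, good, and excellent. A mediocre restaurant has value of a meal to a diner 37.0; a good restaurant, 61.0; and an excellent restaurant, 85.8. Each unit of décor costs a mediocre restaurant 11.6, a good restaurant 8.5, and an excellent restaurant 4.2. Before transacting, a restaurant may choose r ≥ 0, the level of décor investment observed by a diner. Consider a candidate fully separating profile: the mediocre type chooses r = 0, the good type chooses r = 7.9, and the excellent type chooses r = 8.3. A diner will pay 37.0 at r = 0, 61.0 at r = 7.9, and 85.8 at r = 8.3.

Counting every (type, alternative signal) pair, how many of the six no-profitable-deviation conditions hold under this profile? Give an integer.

4

Mediocre (own payoff 37.0): to r=7.9 gives 61.0 − 11.6×7.9 = -30.64 → no gain ✓; to r=8.3 gives 85.8 − 11.6×8.3 = -10.48 → no gain ✓.
Good (own payoff 61.0 − 8.5×7.9 = -6.15): to r=0 gives 37.0 → profitable ✗; to r=8.3 gives 85.8 − 8.5×8.3 = 15.25 → profitable ✗.
Excellent (own payoff 85.8 − 4.2×8.3 = 50.94): to r=0 gives 37.0 → no gain ✓; to r=7.9 gives 61.0 − 4.2×7.9 = 27.82 → no gain ✓.
4 of the 6 constraints hold; not an equilibrium.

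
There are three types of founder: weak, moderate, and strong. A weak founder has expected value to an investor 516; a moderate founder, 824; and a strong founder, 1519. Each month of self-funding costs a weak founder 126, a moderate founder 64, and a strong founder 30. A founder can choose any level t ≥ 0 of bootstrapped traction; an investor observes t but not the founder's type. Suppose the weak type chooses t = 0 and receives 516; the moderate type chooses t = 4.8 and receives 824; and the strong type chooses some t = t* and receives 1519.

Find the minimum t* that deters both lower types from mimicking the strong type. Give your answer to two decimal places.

15.66

Weak type (on-path payoff 516) won't mimic when 516 ≥ 1519 − 126·t*, i.e. t* ≥ 7.96.
Moderate type (on-path payoff 824 − 64×4.8 = 516.8) won't mimic when 516.8 ≥ 1519 − 64·t*, i.e. t* ≥ 15.66.
Both must hold, so t* = max(7.96, 15.66) = 15.66. The moderate type's constraint binds.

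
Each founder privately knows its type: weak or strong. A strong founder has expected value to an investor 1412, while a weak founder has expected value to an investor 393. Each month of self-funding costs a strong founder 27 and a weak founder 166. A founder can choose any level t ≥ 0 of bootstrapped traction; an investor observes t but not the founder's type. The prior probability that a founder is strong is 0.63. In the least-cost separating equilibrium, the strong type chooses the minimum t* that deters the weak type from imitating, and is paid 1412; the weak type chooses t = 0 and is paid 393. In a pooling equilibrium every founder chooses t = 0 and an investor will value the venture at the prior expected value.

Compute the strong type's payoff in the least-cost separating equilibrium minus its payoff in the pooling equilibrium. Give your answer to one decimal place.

Least-cost separating signal: t* solves 393 = 1412 − 166·t*, so t* = (1412 − 393)/166 ≈ 6.1386.
Strong type's separating payoff: 1412 − 27 × t* = 1412 − 27 × (1412 − 393)/166 = 1412 − 27513/166 ≈ 1246.259.
Pooling payoff: 0.63 × 1412 + 0.37 × 393 = 1034.97.
Difference: 1246.259 − 1034.97 = 211.289, i.e. 211.3 to one decimal place.
The strong type prefers to separate.

211.3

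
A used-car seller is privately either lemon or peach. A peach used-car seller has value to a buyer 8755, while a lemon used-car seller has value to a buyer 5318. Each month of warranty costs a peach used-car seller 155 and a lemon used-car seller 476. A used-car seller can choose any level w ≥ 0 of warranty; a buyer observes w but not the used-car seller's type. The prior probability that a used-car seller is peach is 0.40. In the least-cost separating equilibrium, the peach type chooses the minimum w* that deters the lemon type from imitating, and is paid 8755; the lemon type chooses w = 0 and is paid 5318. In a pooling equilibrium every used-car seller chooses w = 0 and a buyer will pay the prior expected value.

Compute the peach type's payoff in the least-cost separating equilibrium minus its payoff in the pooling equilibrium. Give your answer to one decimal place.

Least-cost separating signal: w* solves 5318 = 8755 − 476·w*, so w* = (8755 − 5318)/476 ≈ 7.2206.
Peach type's separating payoff: 8755 − 155 × w* = 8755 − 155 × (8755 − 5318)/476 = 8755 − 532735/476 ≈ 7635.809.
Pooling payoff: 0.40 × 8755 + 0.60 × 5318 = 6692.8.
Difference: 7635.809 − 6692.8 = 943.009, i.e. 943.0 to one decimal place.
The peach type prefers to separate.

943.0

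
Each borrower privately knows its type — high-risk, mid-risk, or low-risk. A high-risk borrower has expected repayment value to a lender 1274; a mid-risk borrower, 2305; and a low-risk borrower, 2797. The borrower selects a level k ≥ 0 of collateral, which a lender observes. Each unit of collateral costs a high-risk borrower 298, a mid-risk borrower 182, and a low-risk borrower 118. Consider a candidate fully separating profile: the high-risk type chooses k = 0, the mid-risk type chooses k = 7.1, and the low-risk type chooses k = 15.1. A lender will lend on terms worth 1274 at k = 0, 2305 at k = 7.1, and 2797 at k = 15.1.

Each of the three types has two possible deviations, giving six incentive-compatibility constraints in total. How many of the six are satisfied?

Low-risk (own payoff 2797 − 118×15.1 = 1015.2): to k=0 gives 1274 → profitable ✗; to k=7.1 gives 2305 − 118×7.1 = 1467.2 → profitable ✗.
High-risk (own payoff 1274): to k=7.1 gives 2305 − 298×7.1 = 189.2 → no gain ✓; to k=15.1 gives 2797 − 298×15.1 = -1702.8 → no gain ✓.
Mid-risk (own payoff 2305 − 182×7.1 = 1012.8): to k=0 gives 1274 → profitable ✗; to k=15.1 gives 2797 − 182×15.1 = 48.8 → no gain ✓.
3 of the 6 constraints hold; not an equilibrium.

3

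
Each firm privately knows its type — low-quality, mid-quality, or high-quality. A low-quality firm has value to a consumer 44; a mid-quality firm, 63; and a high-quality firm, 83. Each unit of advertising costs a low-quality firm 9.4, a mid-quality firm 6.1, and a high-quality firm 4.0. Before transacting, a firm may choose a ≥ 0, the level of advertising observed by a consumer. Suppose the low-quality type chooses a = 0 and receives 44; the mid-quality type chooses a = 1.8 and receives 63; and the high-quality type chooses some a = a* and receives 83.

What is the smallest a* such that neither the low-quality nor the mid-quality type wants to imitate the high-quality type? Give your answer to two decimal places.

Low-quality type (on-path payoff 44) won't mimic when 44 ≥ 83 − 9.4·a*, i.e. a* ≥ 4.15.
Mid-quality type (on-path payoff 63 − 6.1×1.8 = 52.02) won't mimic when 52.02 ≥ 83 − 6.1·a*, i.e. a* ≥ 5.08.
Both must hold, so a* = max(4.15, 5.08) = 5.08. The mid-quality type's constraint binds.

5.08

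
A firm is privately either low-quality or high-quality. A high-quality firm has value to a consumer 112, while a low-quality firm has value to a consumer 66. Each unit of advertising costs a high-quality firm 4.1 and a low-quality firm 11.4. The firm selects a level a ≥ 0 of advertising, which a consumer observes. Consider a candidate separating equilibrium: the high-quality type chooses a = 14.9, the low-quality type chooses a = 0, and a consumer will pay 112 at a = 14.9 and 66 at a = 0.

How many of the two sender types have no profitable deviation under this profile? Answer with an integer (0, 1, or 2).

Low-quality type: stay at 0 → 66; mimic → 112 − 11.4 × 14.9 = -57.86. IC holds (66 ≥ -57.86).
High-quality type: signal → 112 − 4.1 × 14.9 = 50.91; deviate to 0 → 66. IC fails (50.91 < 66).
1 of 2 constraints hold, so this profile is not an equilibrium.

1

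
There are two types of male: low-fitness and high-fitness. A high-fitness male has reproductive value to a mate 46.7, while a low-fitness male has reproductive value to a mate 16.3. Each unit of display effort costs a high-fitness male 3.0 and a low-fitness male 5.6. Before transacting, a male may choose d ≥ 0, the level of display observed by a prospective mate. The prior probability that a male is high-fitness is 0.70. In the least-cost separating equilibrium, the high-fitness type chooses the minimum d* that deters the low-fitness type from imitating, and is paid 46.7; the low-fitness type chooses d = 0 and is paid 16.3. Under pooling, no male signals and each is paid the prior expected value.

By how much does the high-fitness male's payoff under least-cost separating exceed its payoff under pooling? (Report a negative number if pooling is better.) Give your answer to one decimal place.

Least-cost separating signal: d* solves 16.3 = 46.7 − 5.6·d*, so d* = (46.7 − 16.3)/5.6 ≈ 5.4286.
High-fitness type's separating payoff: 46.7 − 3.0 × d* = 46.7 − 3.0 × (46.7 − 16.3)/5.6 = 46.7 − 91.2/5.6 ≈ 30.414.
Pooling payoff: 0.70 × 46.7 + 0.30 × 16.3 = 37.58.
Difference: 30.414 − 37.58 = -7.166, i.e. -7.2 to one decimal place.
The high-fitness type would prefer the pooling outcome.

-7.2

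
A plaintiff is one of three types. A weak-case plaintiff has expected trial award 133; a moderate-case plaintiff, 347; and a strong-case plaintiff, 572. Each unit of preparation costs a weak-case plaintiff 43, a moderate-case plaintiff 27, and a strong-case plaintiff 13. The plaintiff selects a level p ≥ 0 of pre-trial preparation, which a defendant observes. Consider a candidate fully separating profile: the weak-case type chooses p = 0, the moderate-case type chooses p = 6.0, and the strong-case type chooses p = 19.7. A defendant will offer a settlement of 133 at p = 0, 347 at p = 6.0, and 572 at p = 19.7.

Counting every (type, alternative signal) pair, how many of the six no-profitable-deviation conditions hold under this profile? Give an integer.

Weak-case (own payoff 133): to p=6.0 gives 347 − 43×6.0 = 89 → no gain ✓; to p=19.7 gives 572 − 43×19.7 = -275.1 → no gain ✓.
Strong-case (own payoff 572 − 13×19.7 = 315.9): to p=0 gives 133 → no gain ✓; to p=6.0 gives 347 − 13×6.0 = 269 → no gain ✓.
Moderate-case (own payoff 347 − 27×6.0 = 185): to p=0 gives 133 → no gain ✓; to p=19.7 gives 572 − 27×19.7 = 40.1 → no gain ✓.
6 of the 6 constraints hold; this profile is a separating equilibrium.

6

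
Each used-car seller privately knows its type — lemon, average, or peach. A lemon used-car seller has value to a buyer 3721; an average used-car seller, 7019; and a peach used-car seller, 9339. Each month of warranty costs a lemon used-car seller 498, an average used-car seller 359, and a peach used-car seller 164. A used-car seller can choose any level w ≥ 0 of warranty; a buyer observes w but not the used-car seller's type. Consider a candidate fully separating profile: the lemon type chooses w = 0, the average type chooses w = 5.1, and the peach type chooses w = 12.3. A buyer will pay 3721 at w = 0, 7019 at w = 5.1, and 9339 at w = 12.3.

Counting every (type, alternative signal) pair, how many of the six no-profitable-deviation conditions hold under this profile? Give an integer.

5

Peach (own payoff 9339 − 164×12.3 = 7321.8): to w=0 gives 3721 → no gain ✓; to w=5.1 gives 7019 − 164×5.1 = 6182.6 → no gain ✓.
Lemon (own payoff 3721): to w=5.1 gives 7019 − 498×5.1 = 4479.2 → profitable ✗; to w=12.3 gives 9339 − 498×12.3 = 3213.6 → no gain ✓.
Average (own payoff 7019 − 359×5.1 = 5188.1): to w=0 gives 3721 → no gain ✓; to w=12.3 gives 9339 − 359×12.3 = 4923.3 → no gain ✓.
5 of the 6 constraints hold; not an equilibrium.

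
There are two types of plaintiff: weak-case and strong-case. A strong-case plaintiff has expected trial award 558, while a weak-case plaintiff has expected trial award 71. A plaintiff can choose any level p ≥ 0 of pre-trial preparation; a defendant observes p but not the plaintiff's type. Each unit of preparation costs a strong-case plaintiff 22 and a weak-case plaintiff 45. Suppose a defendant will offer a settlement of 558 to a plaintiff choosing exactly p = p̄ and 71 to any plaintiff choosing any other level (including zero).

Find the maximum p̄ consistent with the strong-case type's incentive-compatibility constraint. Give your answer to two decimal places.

Choosing p̄ yields the strong-case type 558 − 22·p̄; choosing zero yields 71.
The strong-case type is indifferent at 558 − 22·p̄ = 71, i.e. p̄ = (558 − 71) / 22 ≈ 22.14.
For any p̄ above 22.14 the strong-case type would rather pool at zero, so separation collapses.

22.14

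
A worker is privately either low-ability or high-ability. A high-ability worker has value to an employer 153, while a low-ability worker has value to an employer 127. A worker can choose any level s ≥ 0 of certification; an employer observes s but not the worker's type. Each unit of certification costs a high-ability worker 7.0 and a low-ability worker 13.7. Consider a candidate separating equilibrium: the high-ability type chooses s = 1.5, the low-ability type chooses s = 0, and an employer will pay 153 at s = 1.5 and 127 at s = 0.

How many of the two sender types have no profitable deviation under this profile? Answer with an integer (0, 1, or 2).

High-ability type: signal → 153 − 7.0 × 1.5 = 142.5; deviate to 0 → 127. IC holds (142.5 ≥ 127).
Low-ability type: stay at 0 → 127; mimic → 153 − 13.7 × 1.5 = 132.45. IC fails (127 < 132.45).
1 of 2 constraints hold, so this profile is not an equilibrium.

1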